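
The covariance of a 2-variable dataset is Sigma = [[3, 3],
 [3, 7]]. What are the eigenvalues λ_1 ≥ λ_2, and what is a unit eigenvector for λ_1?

Step 1 — characteristic polynomial of 2×2 Sigma:
  det(Sigma - λI) = λ² - trace · λ + det = 0.
  trace = 3 + 7 = 10, det = 3·7 - (3)² = 12.
Step 2 — discriminant:
  Δ = trace² - 4·det = 100 - 48 = 52.
Step 3 — eigenvalues:
  λ = (trace ± √Δ)/2 = (10 ± 7.2111)/2,
  λ_1 = 8.6056,  λ_2 = 1.3944.

Step 4 — unit eigenvector for λ_1: solve (Sigma - λ_1 I)v = 0. First row:
  (3 - 8.6056)·v_x + (3)·v_y = 0, i.e. (-5.6056)·v_x + (3)·v_y = 0,
  so v ∝ (b, λ_1 - a) = (3, 5.6056) = u.
  ||u|| = √((3)² + (5.6056)²) = √(40.4222) ≈ 6.3578,
  v_1 = u/||u|| ≈ (0.4719, 0.8817) (||v_1|| = 1).

λ_1 = 8.6056,  λ_2 = 1.3944;  v_1 ≈ (0.4719, 0.8817)


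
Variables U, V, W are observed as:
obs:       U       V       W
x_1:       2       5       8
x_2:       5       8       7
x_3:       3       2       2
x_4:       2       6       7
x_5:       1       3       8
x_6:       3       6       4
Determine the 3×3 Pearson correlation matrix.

Step 1 — column means:
  mean(U) = (2 + 5 + 3 + 2 + 1 + 3) / 6 = 16/6 = 2.6667
  mean(V) = (5 + 8 + 2 + 6 + 3 + 6) / 6 = 30/6 = 5
  mean(W) = (8 + 7 + 2 + 7 + 8 + 4) / 6 = 36/6 = 6

Step 2 — sample variances and covariances s[i,j] = (1/(n-1)) · Σ_k (x_{k,i} - mean_i) · (x_{k,j} - mean_j), with n-1 = 5:
  s[U,U] = ((-0.6667)·(-0.6667) + (2.3333)·(2.3333) + (0.3333)·(0.3333) + (-0.6667)·(-0.6667) + (-1.6667)·(-1.6667) + (0.3333)·(0.3333)) / 5 = 9.3333/5 = 1.8667
  s[U,V] = ((-0.6667)·(0) + (2.3333)·(3) + (0.3333)·(-3) + (-0.6667)·(1) + (-1.6667)·(-2) + (0.3333)·(1)) / 5 = 9/5 = 1.8
  s[U,W] = ((-0.6667)·(2) + (2.3333)·(1) + (0.3333)·(-4) + (-0.6667)·(1) + (-1.6667)·(2) + (0.3333)·(-2)) / 5 = -5/5 = -1
  s[V,V] = ((0)·(0) + (3)·(3) + (-3)·(-3) + (1)·(1) + (-2)·(-2) + (1)·(1)) / 5 = 24/5 = 4.8
  s[V,W] = ((0)·(2) + (3)·(1) + (-3)·(-4) + (1)·(1) + (-2)·(2) + (1)·(-2)) / 5 = 10/5 = 2
  s[W,W] = ((2)·(2) + (1)·(1) + (-4)·(-4) + (1)·(1) + (2)·(2) + (-2)·(-2)) / 5 = 30/5 = 6
  Sample standard deviations s_i = √(s[i,i]):
  s(U) = √(1.8667) = 1.3663
  s(V) = √(4.8) = 2.1909
  s(W) = √(6) = 2.4495

Step 3 — r_{ij} = s_{ij} / (s_i · s_j):
  r[U,U] = 1 (diagonal).
  r[U,V] = 1.8 / (1.3663 · 2.1909) = 1.8 / 2.9933 = 0.6013
  r[U,W] = -1 / (1.3663 · 2.4495) = -1 / 3.3466 = -0.2988
  r[V,V] = 1 (diagonal).
  r[V,W] = 2 / (2.1909 · 2.4495) = 2 / 5.3666 = 0.3727
  r[W,W] = 1 (diagonal).

R is symmetric with unit diagonal. Assembling:

R = [[1, 0.6013, -0.2988],
 [0.6013, 1, 0.3727],
 [-0.2988, 0.3727, 1]]


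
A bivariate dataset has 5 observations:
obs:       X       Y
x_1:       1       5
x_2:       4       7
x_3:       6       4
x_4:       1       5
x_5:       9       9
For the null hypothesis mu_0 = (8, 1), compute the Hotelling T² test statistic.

Step 1 — sample mean vector:
  mean(X) = (1 + 4 + 6 + 1 + 9) / 5 = 21/5 = 4.2
  mean(Y) = (5 + 7 + 4 + 5 + 9) / 5 = 30/5 = 6
  x̄ = (4.2, 6),  deviation x̄ - mu_0 = (4.2, 6) - (8, 1) = (-3.8, 5).

Step 2 — sample covariance matrix, S[i,j] = (1/(n-1)) · Σ_k (x_{k,i} - mean_i) · (x_{k,j} - mean_j), divisor n-1 = 4:
  S[X,X] = ((-3.2)·(-3.2) + (-0.2)·(-0.2) + (1.8)·(1.8) + (-3.2)·(-3.2) + (4.8)·(4.8)) / 4 = 46.8/4 = 11.7
  S[X,Y] = ((-3.2)·(-1) + (-0.2)·(1) + (1.8)·(-2) + (-3.2)·(-1) + (4.8)·(3)) / 4 = 17/4 = 4.25
  S[Y,Y] = ((-1)·(-1) + (1)·(1) + (-2)·(-2) + (-1)·(-1) + (3)·(3)) / 4 = 16/4 = 4
  S = [[11.7, 4.25],
 [4.25, 4]].

Step 3 — invert S. det(S) = 11.7·4 - (4.25)² = 28.7375.
  S^{-1} = (1/det) · [[d, -b], [-b, a]] = [[0.1392, -0.1479],
 [-0.1479, 0.4071]].

Step 4 — quadratic form (x̄ - mu_0)^T · S^{-1} · (x̄ - mu_0):
  S^{-1} · (x̄ - mu_0) = (-1.2684, 2.5977),
  (x̄ - mu_0)^T · [...] = (-3.8)·(-1.2684) + (5)·(2.5977) = 17.8081.

Step 5 — scale by n: T² = 5 · 17.8081 = 89.0405.

T² ≈ 89.0405


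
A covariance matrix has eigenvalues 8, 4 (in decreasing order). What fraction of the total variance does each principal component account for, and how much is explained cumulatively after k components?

Step 1 — total variance = trace(Sigma) = Σ λ_i = 8 + 4 = 12.

Step 2 — fraction explained by component i = λ_i / Σ λ:
  PC1: 8/12 = 0.6667
  PC2: 4/12 = 0.3333

Step 3 — cumulative fraction after k components = (λ_1 + ... + λ_k) / Σ λ:
  k = 1: 8/12 = 0.6667
  k = 2: (8 + 4)/12 = 12/12 = 1

Summary (fraction, with percent):

explained: PC1 0.6667 (66.67%), PC2 0.3333 (33.33%);  cumulative: 0.6667, 1


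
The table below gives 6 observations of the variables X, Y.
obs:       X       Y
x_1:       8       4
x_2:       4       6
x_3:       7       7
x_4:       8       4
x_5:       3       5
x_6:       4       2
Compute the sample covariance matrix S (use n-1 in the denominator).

Step 1 — column means:
  mean(X) = (8 + 4 + 7 + 8 + 3 + 4) / 6 = 34/6 = 5.6667
  mean(Y) = (4 + 6 + 7 + 4 + 5 + 2) / 6 = 28/6 = 4.6667

Step 2 — sample covariance S[i,j] = (1/(n-1)) · Σ_k (x_{k,i} - mean_i) · (x_{k,j} - mean_j), with n-1 = 5.
  S[X,X] = ((2.3333)·(2.3333) + (-1.6667)·(-1.6667) + (1.3333)·(1.3333) + (2.3333)·(2.3333) + (-2.6667)·(-2.6667) + (-1.6667)·(-1.6667)) / 5 = 25.3333/5 = 5.0667
  S[X,Y] = ((2.3333)·(-0.6667) + (-1.6667)·(1.3333) + (1.3333)·(2.3333) + (2.3333)·(-0.6667) + (-2.6667)·(0.3333) + (-1.6667)·(-2.6667)) / 5 = 1.3333/5 = 0.2667
  S[Y,Y] = ((-0.6667)·(-0.6667) + (1.3333)·(1.3333) + (2.3333)·(2.3333) + (-0.6667)·(-0.6667) + (0.3333)·(0.3333) + (-2.6667)·(-2.6667)) / 5 = 15.3333/5 = 3.0667

S is symmetric (S[j,i] = S[i,j]). Assembling:

S = [[5.0667, 0.2667],
 [0.2667, 3.0667]]


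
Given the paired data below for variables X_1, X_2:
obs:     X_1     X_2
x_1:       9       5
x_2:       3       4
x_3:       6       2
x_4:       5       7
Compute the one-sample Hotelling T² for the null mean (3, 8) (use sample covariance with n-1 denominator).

Step 1 — sample mean vector:
  mean(X_1) = (9 + 3 + 6 + 5) / 4 = 23/4 = 5.75
  mean(X_2) = (5 + 4 + 2 + 7) / 4 = 18/4 = 4.5
  x̄ = (5.75, 4.5),  deviation x̄ - mu_0 = (5.75, 4.5) - (3, 8) = (2.75, -3.5).

Step 2 — sample covariance matrix, S[i,j] = (1/(n-1)) · Σ_k (x_{k,i} - mean_i) · (x_{k,j} - mean_j), divisor n-1 = 3:
  S[X_1,X_1] = ((3.25)·(3.25) + (-2.75)·(-2.75) + (0.25)·(0.25) + (-0.75)·(-0.75)) / 3 = 18.75/3 = 6.25
  S[X_1,X_2] = ((3.25)·(0.5) + (-2.75)·(-0.5) + (0.25)·(-2.5) + (-0.75)·(2.5)) / 3 = 0.5/3 = 0.1667
  S[X_2,X_2] = ((0.5)·(0.5) + (-0.5)·(-0.5) + (-2.5)·(-2.5) + (2.5)·(2.5)) / 3 = 13/3 = 4.3333
  S = [[6.25, 0.1667],
 [0.1667, 4.3333]].

Step 3 — invert S. det(S) = 6.25·4.3333 - (0.1667)² = 27.0556.
  S^{-1} = (1/det) · [[d, -b], [-b, a]] = [[0.1602, -0.0062],
 [-0.0062, 0.231]].

Step 4 — quadratic form (x̄ - mu_0)^T · S^{-1} · (x̄ - mu_0):
  S^{-1} · (x̄ - mu_0) = (0.462, -0.8255),
  (x̄ - mu_0)^T · [...] = (2.75)·(0.462) + (-3.5)·(-0.8255) = 4.1597.

Step 5 — scale by n: T² = 4 · 4.1597 = 16.6386.

T² ≈ 16.6386


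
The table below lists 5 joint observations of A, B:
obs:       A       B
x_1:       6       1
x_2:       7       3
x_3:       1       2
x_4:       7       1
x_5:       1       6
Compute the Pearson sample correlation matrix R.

Step 1 — column means:
  mean(A) = (6 + 7 + 1 + 7 + 1) / 5 = 22/5 = 4.4
  mean(B) = (1 + 3 + 2 + 1 + 6) / 5 = 13/5 = 2.6

Step 2 — sample variances and covariances s[i,j] = (1/(n-1)) · Σ_k (x_{k,i} - mean_i) · (x_{k,j} - mean_j), with n-1 = 4:
  s[A,A] = ((1.6)·(1.6) + (2.6)·(2.6) + (-3.4)·(-3.4) + (2.6)·(2.6) + (-3.4)·(-3.4)) / 4 = 39.2/4 = 9.8
  s[A,B] = ((1.6)·(-1.6) + (2.6)·(0.4) + (-3.4)·(-0.6) + (2.6)·(-1.6) + (-3.4)·(3.4)) / 4 = -15.2/4 = -3.8
  s[B,B] = ((-1.6)·(-1.6) + (0.4)·(0.4) + (-0.6)·(-0.6) + (-1.6)·(-1.6) + (3.4)·(3.4)) / 4 = 17.2/4 = 4.3
  Sample standard deviations s_i = √(s[i,i]):
  s(A) = √(9.8) = 3.1305
  s(B) = √(4.3) = 2.0736

Step 3 — r_{ij} = s_{ij} / (s_i · s_j):
  r[A,A] = 1 (diagonal).
  r[A,B] = -3.8 / (3.1305 · 2.0736) = -3.8 / 6.4915 = -0.5854
  r[B,B] = 1 (diagonal).

R is symmetric with unit diagonal. Assembling:

R = [[1, -0.5854],
 [-0.5854, 1]]


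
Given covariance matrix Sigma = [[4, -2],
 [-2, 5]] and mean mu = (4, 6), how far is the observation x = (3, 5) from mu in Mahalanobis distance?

Step 1 — centre the observation: (x - mu) = (-1, -1).

Step 2 — invert Sigma. det(Sigma) = 4·5 - (-2)² = 16.
  Sigma^{-1} = (1/det) · [[d, -b], [-b, a]] = [[0.3125, 0.125],
 [0.125, 0.25]].

Step 3 — form the quadratic (x - mu)^T · Sigma^{-1} · (x - mu):
  Sigma^{-1} · (x - mu) = (-0.4375, -0.375).
  (x - mu)^T · [Sigma^{-1} · (x - mu)] = (-1)·(-0.4375) + (-1)·(-0.375) = 0.8125.

Step 4 — take square root: d = √(0.8125) ≈ 0.9014.

d(x, mu) = √(0.8125) ≈ 0.9014


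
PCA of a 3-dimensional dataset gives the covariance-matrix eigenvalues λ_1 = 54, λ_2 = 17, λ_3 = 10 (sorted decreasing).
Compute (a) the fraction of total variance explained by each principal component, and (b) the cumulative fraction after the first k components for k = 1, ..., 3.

Step 1 — total variance = trace(Sigma) = Σ λ_i = 54 + 17 + 10 = 81.

Step 2 — fraction explained by component i = λ_i / Σ λ:
  PC1: 54/81 = 0.6667
  PC2: 17/81 = 0.2099
  PC3: 10/81 = 0.1235

Step 3 — cumulative fraction after k components = (λ_1 + ... + λ_k) / Σ λ:
  k = 1: 54/81 = 0.6667
  k = 2: (54 + 17)/81 = 71/81 = 0.8765
  k = 3: (54 + 17 + 10)/81 = 81/81 = 1

Summary (fraction, with percent):

explained: PC1 0.6667 (66.67%), PC2 0.2099 (20.99%), PC3 0.1235 (12.35%);  cumulative: 0.6667, 0.8765, 1


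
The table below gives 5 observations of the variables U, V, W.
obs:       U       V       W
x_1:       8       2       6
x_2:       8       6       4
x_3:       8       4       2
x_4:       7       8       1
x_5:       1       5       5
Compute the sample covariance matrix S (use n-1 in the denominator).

Step 1 — column means:
  mean(U) = (8 + 8 + 8 + 7 + 1) / 5 = 32/5 = 6.4
  mean(V) = (2 + 6 + 4 + 8 + 5) / 5 = 25/5 = 5
  mean(W) = (6 + 4 + 2 + 1 + 5) / 5 = 18/5 = 3.6

Step 2 — sample covariance S[i,j] = (1/(n-1)) · Σ_k (x_{k,i} - mean_i) · (x_{k,j} - mean_j), with n-1 = 4.
  S[U,U] = ((1.6)·(1.6) + (1.6)·(1.6) + (1.6)·(1.6) + (0.6)·(0.6) + (-5.4)·(-5.4)) / 4 = 37.2/4 = 9.3
  S[U,V] = ((1.6)·(-3) + (1.6)·(1) + (1.6)·(-1) + (0.6)·(3) + (-5.4)·(0)) / 4 = -3/4 = -0.75
  S[U,W] = ((1.6)·(2.4) + (1.6)·(0.4) + (1.6)·(-1.6) + (0.6)·(-2.6) + (-5.4)·(1.4)) / 4 = -7.2/4 = -1.8
  S[V,V] = ((-3)·(-3) + (1)·(1) + (-1)·(-1) + (3)·(3) + (0)·(0)) / 4 = 20/4 = 5
  S[V,W] = ((-3)·(2.4) + (1)·(0.4) + (-1)·(-1.6) + (3)·(-2.6) + (0)·(1.4)) / 4 = -13/4 = -3.25
  S[W,W] = ((2.4)·(2.4) + (0.4)·(0.4) + (-1.6)·(-1.6) + (-2.6)·(-2.6) + (1.4)·(1.4)) / 4 = 17.2/4 = 4.3

S is symmetric (S[j,i] = S[i,j]). Assembling:

S = [[9.3, -0.75, -1.8],
 [-0.75, 5, -3.25],
 [-1.8, -3.25, 4.3]]


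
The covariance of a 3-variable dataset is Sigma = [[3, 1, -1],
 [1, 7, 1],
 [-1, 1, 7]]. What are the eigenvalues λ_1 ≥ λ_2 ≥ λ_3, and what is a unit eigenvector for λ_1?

Step 1 — characteristic polynomial p(λ) = det(λI - Sigma) = λ³ - tr·λ² + c_1·λ - det, where tr = trace, c_1 = sum of the principal 2×2 minors, det = det(Sigma):
  tr = 3 + 7 + 7 = 17,
  c_1 = (3·7 - (1)²) + (3·7 - (-1)²) + (7·7 - (1)²) = 20 + 20 + 48 = 88,
  det = 3·(7·7 - (1)²) - (1)·((1)·7 - (1)·(-1)) + (-1)·((1)·(1) - 7·(-1)) = 3·(48) - (1)·(8) + (-1)·(8) = 128.
  So p(λ) = λ³ - 17λ² + 88λ - 128.
Step 2 — look for an integer root (rational root theorem: any rational root is an integer divisor of 128). Testing λ = 8:
  p(8) = 512 - 1088 + 704 - 128 = 0  ✓
  Dividing out (λ - 8): p(λ) = (λ - 8)(λ² - 9λ + 16).
Step 3 — remaining eigenvalues from the quadratic λ² - 9λ + 16 = 0:
  Δ = 9² - 4·16 = 81 - 64 = 17,  λ = (9 ± √17)/2 = (9 ± 4.1231)/2 ≈ 6.5616 or 2.4384.
  Sorted: λ_1 = 8,  λ_2 = 6.5616,  λ_3 = 2.4384  (check: sum = 17 = tr ✓).

Step 4 — unit eigenvector for λ_1 = 8: v spans the null space of (Sigma - λ_1 I), whose rows are
  r_1 = (-5, 1, -1),  r_2 = (1, -1, 1),  r_3 = (-1, 1, -1).
  v is orthogonal to every row, so take v ∝ r_1 × r_2 = ((1)·(1) - (-1)·(-1), (-1)·(1) - (-5)·(1), (-5)·(-1) - (1)·(1)) = (0, 4, 4).
  Rescale (divide by 4): u = (0, 1, 1).
  ||u|| = √((0)² + (1)² + (1)²) = √(2) ≈ 1.4142,  v_1 = u/||u|| ≈ (0, 0.7071, 0.7071) (||v_1|| = 1).

λ_1 = 8,  λ_2 = 6.5616,  λ_3 = 2.4384;  v_1 ≈ (0, 0.7071, 0.7071)


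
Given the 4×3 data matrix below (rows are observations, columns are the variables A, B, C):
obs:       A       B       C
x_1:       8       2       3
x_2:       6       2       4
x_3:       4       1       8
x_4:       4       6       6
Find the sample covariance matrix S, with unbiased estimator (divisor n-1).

Step 1 — column means:
  mean(A) = (8 + 6 + 4 + 4) / 4 = 22/4 = 5.5
  mean(B) = (2 + 2 + 1 + 6) / 4 = 11/4 = 2.75
  mean(C) = (3 + 4 + 8 + 6) / 4 = 21/4 = 5.25

Step 2 — sample covariance S[i,j] = (1/(n-1)) · Σ_k (x_{k,i} - mean_i) · (x_{k,j} - mean_j), with n-1 = 3.
  S[A,A] = ((2.5)·(2.5) + (0.5)·(0.5) + (-1.5)·(-1.5) + (-1.5)·(-1.5)) / 3 = 11/3 = 3.6667
  S[A,B] = ((2.5)·(-0.75) + (0.5)·(-0.75) + (-1.5)·(-1.75) + (-1.5)·(3.25)) / 3 = -4.5/3 = -1.5
  S[A,C] = ((2.5)·(-2.25) + (0.5)·(-1.25) + (-1.5)·(2.75) + (-1.5)·(0.75)) / 3 = -11.5/3 = -3.8333
  S[B,B] = ((-0.75)·(-0.75) + (-0.75)·(-0.75) + (-1.75)·(-1.75) + (3.25)·(3.25)) / 3 = 14.75/3 = 4.9167
  S[B,C] = ((-0.75)·(-2.25) + (-0.75)·(-1.25) + (-1.75)·(2.75) + (3.25)·(0.75)) / 3 = 0.25/3 = 0.0833
  S[C,C] = ((-2.25)·(-2.25) + (-1.25)·(-1.25) + (2.75)·(2.75) + (0.75)·(0.75)) / 3 = 14.75/3 = 4.9167

S is symmetric (S[j,i] = S[i,j]). Assembling:

S = [[3.6667, -1.5, -3.8333],
 [-1.5, 4.9167, 0.0833],
 [-3.8333, 0.0833, 4.9167]]


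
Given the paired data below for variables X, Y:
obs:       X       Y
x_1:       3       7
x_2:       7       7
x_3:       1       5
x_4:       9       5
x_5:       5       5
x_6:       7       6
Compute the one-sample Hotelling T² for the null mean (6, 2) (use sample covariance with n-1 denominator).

Step 1 — sample mean vector:
  mean(X) = (3 + 7 + 1 + 9 + 5 + 7) / 6 = 32/6 = 5.3333
  mean(Y) = (7 + 7 + 5 + 5 + 5 + 6) / 6 = 35/6 = 5.8333
  x̄ = (5.3333, 5.8333),  deviation x̄ - mu_0 = (5.3333, 5.8333) - (6, 2) = (-0.6667, 3.8333).

Step 2 — sample covariance matrix, S[i,j] = (1/(n-1)) · Σ_k (x_{k,i} - mean_i) · (x_{k,j} - mean_j), divisor n-1 = 5:
  S[X,X] = ((-2.3333)·(-2.3333) + (1.6667)·(1.6667) + (-4.3333)·(-4.3333) + (3.6667)·(3.6667) + (-0.3333)·(-0.3333) + (1.6667)·(1.6667)) / 5 = 43.3333/5 = 8.6667
  S[X,Y] = ((-2.3333)·(1.1667) + (1.6667)·(1.1667) + (-4.3333)·(-0.8333) + (3.6667)·(-0.8333) + (-0.3333)·(-0.8333) + (1.6667)·(0.1667)) / 5 = 0.3333/5 = 0.0667
  S[Y,Y] = ((1.1667)·(1.1667) + (1.1667)·(1.1667) + (-0.8333)·(-0.8333) + (-0.8333)·(-0.8333) + (-0.8333)·(-0.8333) + (0.1667)·(0.1667)) / 5 = 4.8333/5 = 0.9667
  S = [[8.6667, 0.0667],
 [0.0667, 0.9667]].

Step 3 — invert S. det(S) = 8.6667·0.9667 - (0.0667)² = 8.3733.
  S^{-1} = (1/det) · [[d, -b], [-b, a]] = [[0.1154, -0.008],
 [-0.008, 1.035]].

Step 4 — quadratic form (x̄ - mu_0)^T · S^{-1} · (x̄ - mu_0):
  S^{-1} · (x̄ - mu_0) = (-0.1075, 3.9729),
  (x̄ - mu_0)^T · [...] = (-0.6667)·(-0.1075) + (3.8333)·(3.9729) = 15.3012.

Step 5 — scale by n: T² = 6 · 15.3012 = 91.8073.

T² ≈ 91.8073


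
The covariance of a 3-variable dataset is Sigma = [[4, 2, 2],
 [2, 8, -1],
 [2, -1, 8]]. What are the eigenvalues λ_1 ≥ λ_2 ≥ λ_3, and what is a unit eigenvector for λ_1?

Step 1 — characteristic polynomial p(λ) = det(λI - Sigma) = λ³ - tr·λ² + c_1·λ - det, where tr = trace, c_1 = sum of the principal 2×2 minors, det = det(Sigma):
  tr = 4 + 8 + 8 = 20,
  c_1 = (4·8 - (2)²) + (4·8 - (2)²) + (8·8 - (-1)²) = 28 + 28 + 63 = 119,
  det = 4·(8·8 - (-1)²) - (2)·((2)·8 - (-1)·(2)) + (2)·((2)·(-1) - 8·(2)) = 4·(63) - (2)·(18) + (2)·(-18) = 180.
  So p(λ) = λ³ - 20λ² + 119λ - 180.
Step 2 — look for an integer root (rational root theorem: any rational root is an integer divisor of 180). Testing λ = 9:
  p(9) = 729 - 1620 + 1071 - 180 = 0  ✓
  Dividing out (λ - 9): p(λ) = (λ - 9)(λ² - 11λ + 20).
Step 3 — remaining eigenvalues from the quadratic λ² - 11λ + 20 = 0:
  Δ = 11² - 4·20 = 121 - 80 = 41,  λ = (11 ± √41)/2 = (11 ± 6.4031)/2 ≈ 8.7016 or 2.2984.
  Sorted: λ_1 = 9,  λ_2 = 8.7016,  λ_3 = 2.2984  (check: sum = 20 = tr ✓).

Step 4 — unit eigenvector for λ_1 = 9: v spans the null space of (Sigma - λ_1 I), whose rows are
  r_1 = (-5, 2, 2),  r_2 = (2, -1, -1),  r_3 = (2, -1, -1).
  v is orthogonal to every row, so take v ∝ r_1 × r_2 = ((2)·(-1) - (2)·(-1), (2)·(2) - (-5)·(-1), (-5)·(-1) - (2)·(2)) = (0, -1, 1).
  Rescale (multiply by -1 so the first nonzero entry is positive): u = (0, 1, -1).
  ||u|| = √((0)² + (1)² + (-1)²) = √(2) ≈ 1.4142,  v_1 = u/||u|| ≈ (0, 0.7071, -0.7071) (||v_1|| = 1).

λ_1 = 9,  λ_2 = 8.7016,  λ_3 = 2.2984;  v_1 ≈ (0, 0.7071, -0.7071)


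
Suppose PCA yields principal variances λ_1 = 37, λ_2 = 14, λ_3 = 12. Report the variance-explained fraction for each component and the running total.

Step 1 — total variance = trace(Sigma) = Σ λ_i = 37 + 14 + 12 = 63.

Step 2 — fraction explained by component i = λ_i / Σ λ:
  PC1: 37/63 = 0.5873
  PC2: 14/63 = 0.2222
  PC3: 12/63 = 0.1905

Step 3 — cumulative fraction after k components = (λ_1 + ... + λ_k) / Σ λ:
  k = 1: 37/63 = 0.5873
  k = 2: (37 + 14)/63 = 51/63 = 0.8095
  k = 3: (37 + 14 + 12)/63 = 63/63 = 1

Summary (fraction, with percent):

explained: PC1 0.5873 (58.73%), PC2 0.2222 (22.22%), PC3 0.1905 (19.05%);  cumulative: 0.5873, 0.8095, 1


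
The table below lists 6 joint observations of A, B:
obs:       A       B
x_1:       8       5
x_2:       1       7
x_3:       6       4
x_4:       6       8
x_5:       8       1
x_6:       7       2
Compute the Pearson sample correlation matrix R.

Step 1 — column means:
  mean(A) = (8 + 1 + 6 + 6 + 8 + 7) / 6 = 36/6 = 6
  mean(B) = (5 + 7 + 4 + 8 + 1 + 2) / 6 = 27/6 = 4.5

Step 2 — sample variances and covariances s[i,j] = (1/(n-1)) · Σ_k (x_{k,i} - mean_i) · (x_{k,j} - mean_j), with n-1 = 5:
  s[A,A] = ((2)·(2) + (-5)·(-5) + (0)·(0) + (0)·(0) + (2)·(2) + (1)·(1)) / 5 = 34/5 = 6.8
  s[A,B] = ((2)·(0.5) + (-5)·(2.5) + (0)·(-0.5) + (0)·(3.5) + (2)·(-3.5) + (1)·(-2.5)) / 5 = -21/5 = -4.2
  s[B,B] = ((0.5)·(0.5) + (2.5)·(2.5) + (-0.5)·(-0.5) + (3.5)·(3.5) + (-3.5)·(-3.5) + (-2.5)·(-2.5)) / 5 = 37.5/5 = 7.5
  Sample standard deviations s_i = √(s[i,i]):
  s(A) = √(6.8) = 2.6077
  s(B) = √(7.5) = 2.7386

Step 3 — r_{ij} = s_{ij} / (s_i · s_j):
  r[A,A] = 1 (diagonal).
  r[A,B] = -4.2 / (2.6077 · 2.7386) = -4.2 / 7.1414 = -0.5881
  r[B,B] = 1 (diagonal).

R is symmetric with unit diagonal. Assembling:

R = [[1, -0.5881],
 [-0.5881, 1]]


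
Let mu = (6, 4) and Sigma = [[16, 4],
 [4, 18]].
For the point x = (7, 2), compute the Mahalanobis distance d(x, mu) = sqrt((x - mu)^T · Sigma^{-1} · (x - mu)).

Step 1 — centre the observation: (x - mu) = (1, -2).

Step 2 — invert Sigma. det(Sigma) = 16·18 - (4)² = 272.
  Sigma^{-1} = (1/det) · [[d, -b], [-b, a]] = [[0.0662, -0.0147],
 [-0.0147, 0.0588]].

Step 3 — form the quadratic (x - mu)^T · Sigma^{-1} · (x - mu):
  Sigma^{-1} · (x - mu) = (0.0956, -0.1324).
  (x - mu)^T · [Sigma^{-1} · (x - mu)] = (1)·(0.0956) + (-2)·(-0.1324) = 0.3603.

Step 4 — take square root: d = √(0.3603) ≈ 0.6002.

d(x, mu) = √(0.3603) ≈ 0.6002


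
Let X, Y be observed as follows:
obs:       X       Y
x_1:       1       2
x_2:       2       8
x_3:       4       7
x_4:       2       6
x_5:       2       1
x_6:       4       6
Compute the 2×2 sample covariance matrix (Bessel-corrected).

Step 1 — column means:
  mean(X) = (1 + 2 + 4 + 2 + 2 + 4) / 6 = 15/6 = 2.5
  mean(Y) = (2 + 8 + 7 + 6 + 1 + 6) / 6 = 30/6 = 5

Step 2 — sample covariance S[i,j] = (1/(n-1)) · Σ_k (x_{k,i} - mean_i) · (x_{k,j} - mean_j), with n-1 = 5.
  S[X,X] = ((-1.5)·(-1.5) + (-0.5)·(-0.5) + (1.5)·(1.5) + (-0.5)·(-0.5) + (-0.5)·(-0.5) + (1.5)·(1.5)) / 5 = 7.5/5 = 1.5
  S[X,Y] = ((-1.5)·(-3) + (-0.5)·(3) + (1.5)·(2) + (-0.5)·(1) + (-0.5)·(-4) + (1.5)·(1)) / 5 = 9/5 = 1.8
  S[Y,Y] = ((-3)·(-3) + (3)·(3) + (2)·(2) + (1)·(1) + (-4)·(-4) + (1)·(1)) / 5 = 40/5 = 8

S is symmetric (S[j,i] = S[i,j]). Assembling:

S = [[1.5, 1.8],
 [1.8, 8]]


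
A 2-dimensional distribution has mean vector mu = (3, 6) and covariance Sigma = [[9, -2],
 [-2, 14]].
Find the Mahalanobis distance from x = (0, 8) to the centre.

Step 1 — centre the observation: (x - mu) = (-3, 2).

Step 2 — invert Sigma. det(Sigma) = 9·14 - (-2)² = 122.
  Sigma^{-1} = (1/det) · [[d, -b], [-b, a]] = [[0.1148, 0.0164],
 [0.0164, 0.0738]].

Step 3 — form the quadratic (x - mu)^T · Sigma^{-1} · (x - mu):
  Sigma^{-1} · (x - mu) = (-0.3115, 0.0984).
  (x - mu)^T · [Sigma^{-1} · (x - mu)] = (-3)·(-0.3115) + (2)·(0.0984) = 1.1311.

Step 4 — take square root: d = √(1.1311) ≈ 1.0636.

d(x, mu) = √(1.1311) ≈ 1.0636


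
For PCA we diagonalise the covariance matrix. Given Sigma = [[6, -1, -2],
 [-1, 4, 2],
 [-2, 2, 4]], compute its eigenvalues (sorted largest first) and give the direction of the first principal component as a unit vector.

Step 1 — characteristic polynomial p(λ) = det(λI - Sigma) = λ³ - tr·λ² + c_1·λ - det, where tr = trace, c_1 = sum of the principal 2×2 minors, det = det(Sigma):
  tr = 6 + 4 + 4 = 14,
  c_1 = (6·4 - (-1)²) + (6·4 - (-2)²) + (4·4 - (2)²) = 23 + 20 + 12 = 55,
  det = 6·(4·4 - (2)²) - (-1)·((-1)·4 - (2)·(-2)) + (-2)·((-1)·(2) - 4·(-2)) = 6·(12) - (-1)·(0) + (-2)·(6) = 60.
  So p(λ) = λ³ - 14λ² + 55λ - 60.
Step 2 — look for an integer root (rational root theorem: any rational root is an integer divisor of 60). Testing λ = 4:
  p(4) = 64 - 224 + 220 - 60 = 0  ✓
  Dividing out (λ - 4): p(λ) = (λ - 4)(λ² - 10λ + 15).
Step 3 — remaining eigenvalues from the quadratic λ² - 10λ + 15 = 0:
  Δ = 10² - 4·15 = 100 - 60 = 40,  λ = (10 ± √40)/2 = (10 ± 6.3246)/2 ≈ 8.1623 or 1.8377.
  Sorted: λ_1 = 8.1623,  λ_2 = 4,  λ_3 = 1.8377  (check: sum = 14 = tr ✓).

Step 4 — unit eigenvector for λ_1 ≈ 8.1623: v spans the null space of (Sigma - λ_1 I), whose rows are
  r_1 = (-2.1623, -1, -2),  r_2 = (-1, -4.1623, 2),  r_3 = (-2, 2, -4.1623).
  v is orthogonal to every row, so take v ∝ r_1 × r_2 = ((-1)·(2) - (-2)·(-4.1623), (-2)·(-1) - (-2.1623)·(2), (-2.1623)·(-4.1623) - (-1)·(-1)) ≈ (-10.3246, 6.3246, 8).
  Rescale (multiply by -1 so the first nonzero entry is positive): u = (10.3246, -6.3246, -8).
  ||u|| = √((10.3246)² + (-6.3246)² + (-8)²) = √(210.5964) ≈ 14.5119,  v_1 = u/||u|| ≈ (0.7115, -0.4358, -0.5513) (||v_1|| = 1).

λ_1 = 8.1623,  λ_2 = 4,  λ_3 = 1.8377;  v_1 ≈ (0.7115, -0.4358, -0.5513)


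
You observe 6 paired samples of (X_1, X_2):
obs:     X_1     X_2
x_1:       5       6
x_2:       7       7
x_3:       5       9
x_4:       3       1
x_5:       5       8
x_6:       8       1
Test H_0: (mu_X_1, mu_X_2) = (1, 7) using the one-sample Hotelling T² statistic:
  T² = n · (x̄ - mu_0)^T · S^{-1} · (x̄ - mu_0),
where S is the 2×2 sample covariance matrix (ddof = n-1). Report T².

Step 1 — sample mean vector:
  mean(X_1) = (5 + 7 + 5 + 3 + 5 + 8) / 6 = 33/6 = 5.5
  mean(X_2) = (6 + 7 + 9 + 1 + 8 + 1) / 6 = 32/6 = 5.3333
  x̄ = (5.5, 5.3333),  deviation x̄ - mu_0 = (5.5, 5.3333) - (1, 7) = (4.5, -1.6667).

Step 2 — sample covariance matrix, S[i,j] = (1/(n-1)) · Σ_k (x_{k,i} - mean_i) · (x_{k,j} - mean_j), divisor n-1 = 5:
  S[X_1,X_1] = ((-0.5)·(-0.5) + (1.5)·(1.5) + (-0.5)·(-0.5) + (-2.5)·(-2.5) + (-0.5)·(-0.5) + (2.5)·(2.5)) / 5 = 15.5/5 = 3.1
  S[X_1,X_2] = ((-0.5)·(0.6667) + (1.5)·(1.6667) + (-0.5)·(3.6667) + (-2.5)·(-4.3333) + (-0.5)·(2.6667) + (2.5)·(-4.3333)) / 5 = -1/5 = -0.2
  S[X_2,X_2] = ((0.6667)·(0.6667) + (1.6667)·(1.6667) + (3.6667)·(3.6667) + (-4.3333)·(-4.3333) + (2.6667)·(2.6667) + (-4.3333)·(-4.3333)) / 5 = 61.3333/5 = 12.2667
  S = [[3.1, -0.2],
 [-0.2, 12.2667]].

Step 3 — invert S. det(S) = 3.1·12.2667 - (-0.2)² = 37.9867.
  S^{-1} = (1/det) · [[d, -b], [-b, a]] = [[0.3229, 0.0053],
 [0.0053, 0.0816]].

Step 4 — quadratic form (x̄ - mu_0)^T · S^{-1} · (x̄ - mu_0):
  S^{-1} · (x̄ - mu_0) = (1.4444, -0.1123),
  (x̄ - mu_0)^T · [...] = (4.5)·(1.4444) + (-1.6667)·(-0.1123) = 6.6868.

Step 5 — scale by n: T² = 6 · 6.6868 = 40.1211.

T² ≈ 40.1211


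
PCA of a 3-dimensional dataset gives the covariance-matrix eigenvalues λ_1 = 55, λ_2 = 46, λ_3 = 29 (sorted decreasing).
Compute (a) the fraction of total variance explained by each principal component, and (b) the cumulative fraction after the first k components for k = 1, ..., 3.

Step 1 — total variance = trace(Sigma) = Σ λ_i = 55 + 46 + 29 = 130.

Step 2 — fraction explained by component i = λ_i / Σ λ:
  PC1: 55/130 = 0.4231
  PC2: 46/130 = 0.3538
  PC3: 29/130 = 0.2231

Step 3 — cumulative fraction after k components = (λ_1 + ... + λ_k) / Σ λ:
  k = 1: 55/130 = 0.4231
  k = 2: (55 + 46)/130 = 101/130 = 0.7769
  k = 3: (55 + 46 + 29)/130 = 130/130 = 1

Summary (fraction, with percent):

explained: PC1 0.4231 (42.31%), PC2 0.3538 (35.38%), PC3 0.2231 (22.31%);  cumulative: 0.4231, 0.7769, 1


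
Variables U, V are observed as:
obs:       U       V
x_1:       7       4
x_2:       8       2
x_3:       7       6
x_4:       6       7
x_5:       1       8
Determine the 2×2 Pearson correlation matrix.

Step 1 — column means:
  mean(U) = (7 + 8 + 7 + 6 + 1) / 5 = 29/5 = 5.8
  mean(V) = (4 + 2 + 6 + 7 + 8) / 5 = 27/5 = 5.4

Step 2 — sample variances and covariances s[i,j] = (1/(n-1)) · Σ_k (x_{k,i} - mean_i) · (x_{k,j} - mean_j), with n-1 = 4:
  s[U,U] = ((1.2)·(1.2) + (2.2)·(2.2) + (1.2)·(1.2) + (0.2)·(0.2) + (-4.8)·(-4.8)) / 4 = 30.8/4 = 7.7
  s[U,V] = ((1.2)·(-1.4) + (2.2)·(-3.4) + (1.2)·(0.6) + (0.2)·(1.6) + (-4.8)·(2.6)) / 4 = -20.6/4 = -5.15
  s[V,V] = ((-1.4)·(-1.4) + (-3.4)·(-3.4) + (0.6)·(0.6) + (1.6)·(1.6) + (2.6)·(2.6)) / 4 = 23.2/4 = 5.8
  Sample standard deviations s_i = √(s[i,i]):
  s(U) = √(7.7) = 2.7749
  s(V) = √(5.8) = 2.4083

Step 3 — r_{ij} = s_{ij} / (s_i · s_j):
  r[U,U] = 1 (diagonal).
  r[U,V] = -5.15 / (2.7749 · 2.4083) = -5.15 / 6.6828 = -0.7706
  r[V,V] = 1 (diagonal).

R is symmetric with unit diagonal. Assembling:

R = [[1, -0.7706],
 [-0.7706, 1]]


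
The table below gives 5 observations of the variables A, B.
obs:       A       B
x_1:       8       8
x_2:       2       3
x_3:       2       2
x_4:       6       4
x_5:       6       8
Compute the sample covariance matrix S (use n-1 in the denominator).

Step 1 — column means:
  mean(A) = (8 + 2 + 2 + 6 + 6) / 5 = 24/5 = 4.8
  mean(B) = (8 + 3 + 2 + 4 + 8) / 5 = 25/5 = 5

Step 2 — sample covariance S[i,j] = (1/(n-1)) · Σ_k (x_{k,i} - mean_i) · (x_{k,j} - mean_j), with n-1 = 4.
  S[A,A] = ((3.2)·(3.2) + (-2.8)·(-2.8) + (-2.8)·(-2.8) + (1.2)·(1.2) + (1.2)·(1.2)) / 4 = 28.8/4 = 7.2
  S[A,B] = ((3.2)·(3) + (-2.8)·(-2) + (-2.8)·(-3) + (1.2)·(-1) + (1.2)·(3)) / 4 = 26/4 = 6.5
  S[B,B] = ((3)·(3) + (-2)·(-2) + (-3)·(-3) + (-1)·(-1) + (3)·(3)) / 4 = 32/4 = 8

S is symmetric (S[j,i] = S[i,j]). Assembling:

S = [[7.2, 6.5],
 [6.5, 8]]


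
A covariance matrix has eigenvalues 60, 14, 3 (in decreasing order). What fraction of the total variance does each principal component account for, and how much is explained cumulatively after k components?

Step 1 — total variance = trace(Sigma) = Σ λ_i = 60 + 14 + 3 = 77.

Step 2 — fraction explained by component i = λ_i / Σ λ:
  PC1: 60/77 = 0.7792
  PC2: 14/77 = 0.1818
  PC3: 3/77 = 0.039

Step 3 — cumulative fraction after k components = (λ_1 + ... + λ_k) / Σ λ:
  k = 1: 60/77 = 0.7792
  k = 2: (60 + 14)/77 = 74/77 = 0.961
  k = 3: (60 + 14 + 3)/77 = 77/77 = 1

Summary (fraction, with percent):

explained: PC1 0.7792 (77.92%), PC2 0.1818 (18.18%), PC3 0.039 (3.9%);  cumulative: 0.7792, 0.961, 1


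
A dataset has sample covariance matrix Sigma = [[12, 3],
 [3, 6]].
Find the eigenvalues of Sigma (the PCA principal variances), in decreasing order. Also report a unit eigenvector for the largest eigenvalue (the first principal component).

Step 1 — characteristic polynomial of 2×2 Sigma:
  det(Sigma - λI) = λ² - trace · λ + det = 0.
  trace = 12 + 6 = 18, det = 12·6 - (3)² = 63.
Step 2 — discriminant:
  Δ = trace² - 4·det = 324 - 252 = 72.
Step 3 — eigenvalues:
  λ = (trace ± √Δ)/2 = (18 ± 8.4853)/2,
  λ_1 = 13.2426,  λ_2 = 4.7574.

Step 4 — unit eigenvector for λ_1: solve (Sigma - λ_1 I)v = 0. First row:
  (12 - 13.2426)·v_x + (3)·v_y = 0, i.e. (-1.2426)·v_x + (3)·v_y = 0,
  so v ∝ (b, λ_1 - a) = (3, 1.2426) = u.
  ||u|| = √((3)² + (1.2426)²) = √(10.5442) ≈ 3.2472,
  v_1 = u/||u|| ≈ (0.9239, 0.3827) (||v_1|| = 1).

λ_1 = 13.2426,  λ_2 = 4.7574;  v_1 ≈ (0.9239, 0.3827)


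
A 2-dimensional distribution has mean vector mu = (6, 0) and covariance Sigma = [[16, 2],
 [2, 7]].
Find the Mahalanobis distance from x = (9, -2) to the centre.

Step 1 — centre the observation: (x - mu) = (3, -2).

Step 2 — invert Sigma. det(Sigma) = 16·7 - (2)² = 108.
  Sigma^{-1} = (1/det) · [[d, -b], [-b, a]] = [[0.0648, -0.0185],
 [-0.0185, 0.1481]].

Step 3 — form the quadratic (x - mu)^T · Sigma^{-1} · (x - mu):
  Sigma^{-1} · (x - mu) = (0.2315, -0.3519).
  (x - mu)^T · [Sigma^{-1} · (x - mu)] = (3)·(0.2315) + (-2)·(-0.3519) = 1.3981.

Step 4 — take square root: d = √(1.3981) ≈ 1.1824.

d(x, mu) = √(1.3981) ≈ 1.1824


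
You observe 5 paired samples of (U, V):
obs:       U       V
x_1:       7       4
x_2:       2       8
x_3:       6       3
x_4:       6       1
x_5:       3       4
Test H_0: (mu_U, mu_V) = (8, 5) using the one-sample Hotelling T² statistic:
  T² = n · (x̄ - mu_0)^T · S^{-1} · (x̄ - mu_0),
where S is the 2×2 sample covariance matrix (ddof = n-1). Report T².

Step 1 — sample mean vector:
  mean(U) = (7 + 2 + 6 + 6 + 3) / 5 = 24/5 = 4.8
  mean(V) = (4 + 8 + 3 + 1 + 4) / 5 = 20/5 = 4
  x̄ = (4.8, 4),  deviation x̄ - mu_0 = (4.8, 4) - (8, 5) = (-3.2, -1).

Step 2 — sample covariance matrix, S[i,j] = (1/(n-1)) · Σ_k (x_{k,i} - mean_i) · (x_{k,j} - mean_j), divisor n-1 = 4:
  S[U,U] = ((2.2)·(2.2) + (-2.8)·(-2.8) + (1.2)·(1.2) + (1.2)·(1.2) + (-1.8)·(-1.8)) / 4 = 18.8/4 = 4.7
  S[U,V] = ((2.2)·(0) + (-2.8)·(4) + (1.2)·(-1) + (1.2)·(-3) + (-1.8)·(0)) / 4 = -16/4 = -4
  S[V,V] = ((0)·(0) + (4)·(4) + (-1)·(-1) + (-3)·(-3) + (0)·(0)) / 4 = 26/4 = 6.5
  S = [[4.7, -4],
 [-4, 6.5]].

Step 3 — invert S. det(S) = 4.7·6.5 - (-4)² = 14.55.
  S^{-1} = (1/det) · [[d, -b], [-b, a]] = [[0.4467, 0.2749],
 [0.2749, 0.323]].

Step 4 — quadratic form (x̄ - mu_0)^T · S^{-1} · (x̄ - mu_0):
  S^{-1} · (x̄ - mu_0) = (-1.7045, -1.2027),
  (x̄ - mu_0)^T · [...] = (-3.2)·(-1.7045) + (-1)·(-1.2027) = 6.657.

Step 5 — scale by n: T² = 5 · 6.657 = 33.2852.

T² ≈ 33.2852


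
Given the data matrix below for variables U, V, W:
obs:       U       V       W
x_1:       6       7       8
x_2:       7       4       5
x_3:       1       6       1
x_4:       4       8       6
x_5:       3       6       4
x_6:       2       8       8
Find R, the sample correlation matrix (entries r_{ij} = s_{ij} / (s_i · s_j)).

Step 1 — column means:
  mean(U) = (6 + 7 + 1 + 4 + 3 + 2) / 6 = 23/6 = 3.8333
  mean(V) = (7 + 4 + 6 + 8 + 6 + 8) / 6 = 39/6 = 6.5
  mean(W) = (8 + 5 + 1 + 6 + 4 + 8) / 6 = 32/6 = 5.3333

Step 2 — sample variances and covariances s[i,j] = (1/(n-1)) · Σ_k (x_{k,i} - mean_i) · (x_{k,j} - mean_j), with n-1 = 5:
  s[U,U] = ((2.1667)·(2.1667) + (3.1667)·(3.1667) + (-2.8333)·(-2.8333) + (0.1667)·(0.1667) + (-0.8333)·(-0.8333) + (-1.8333)·(-1.8333)) / 5 = 26.8333/5 = 5.3667
  s[U,V] = ((2.1667)·(0.5) + (3.1667)·(-2.5) + (-2.8333)·(-0.5) + (0.1667)·(1.5) + (-0.8333)·(-0.5) + (-1.8333)·(1.5)) / 5 = -7.5/5 = -1.5
  s[U,W] = ((2.1667)·(2.6667) + (3.1667)·(-0.3333) + (-2.8333)·(-4.3333) + (0.1667)·(0.6667) + (-0.8333)·(-1.3333) + (-1.8333)·(2.6667)) / 5 = 13.3333/5 = 2.6667
  s[V,V] = ((0.5)·(0.5) + (-2.5)·(-2.5) + (-0.5)·(-0.5) + (1.5)·(1.5) + (-0.5)·(-0.5) + (1.5)·(1.5)) / 5 = 11.5/5 = 2.3
  s[V,W] = ((0.5)·(2.6667) + (-2.5)·(-0.3333) + (-0.5)·(-4.3333) + (1.5)·(0.6667) + (-0.5)·(-1.3333) + (1.5)·(2.6667)) / 5 = 10/5 = 2
  s[W,W] = ((2.6667)·(2.6667) + (-0.3333)·(-0.3333) + (-4.3333)·(-4.3333) + (0.6667)·(0.6667) + (-1.3333)·(-1.3333) + (2.6667)·(2.6667)) / 5 = 35.3333/5 = 7.0667
  Sample standard deviations s_i = √(s[i,i]):
  s(U) = √(5.3667) = 2.3166
  s(V) = √(2.3) = 1.5166
  s(W) = √(7.0667) = 2.6583

Step 3 — r_{ij} = s_{ij} / (s_i · s_j):
  r[U,U] = 1 (diagonal).
  r[U,V] = -1.5 / (2.3166 · 1.5166) = -1.5 / 3.5133 = -0.4269
  r[U,W] = 2.6667 / (2.3166 · 2.6583) = 2.6667 / 6.1583 = 0.433
  r[V,V] = 1 (diagonal).
  r[V,W] = 2 / (1.5166 · 2.6583) = 2 / 4.0315 = 0.4961
  r[W,W] = 1 (diagonal).

R is symmetric with unit diagonal. Assembling:

R = [[1, -0.4269, 0.433],
 [-0.4269, 1, 0.4961],
 [0.433, 0.4961, 1]]


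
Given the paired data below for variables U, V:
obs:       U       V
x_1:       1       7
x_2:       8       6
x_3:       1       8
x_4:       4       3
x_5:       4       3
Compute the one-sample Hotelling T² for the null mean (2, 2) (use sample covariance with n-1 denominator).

Step 1 — sample mean vector:
  mean(U) = (1 + 8 + 1 + 4 + 4) / 5 = 18/5 = 3.6
  mean(V) = (7 + 6 + 8 + 3 + 3) / 5 = 27/5 = 5.4
  x̄ = (3.6, 5.4),  deviation x̄ - mu_0 = (3.6, 5.4) - (2, 2) = (1.6, 3.4).

Step 2 — sample covariance matrix, S[i,j] = (1/(n-1)) · Σ_k (x_{k,i} - mean_i) · (x_{k,j} - mean_j), divisor n-1 = 4:
  S[U,U] = ((-2.6)·(-2.6) + (4.4)·(4.4) + (-2.6)·(-2.6) + (0.4)·(0.4) + (0.4)·(0.4)) / 4 = 33.2/4 = 8.3
  S[U,V] = ((-2.6)·(1.6) + (4.4)·(0.6) + (-2.6)·(2.6) + (0.4)·(-2.4) + (0.4)·(-2.4)) / 4 = -10.2/4 = -2.55
  S[V,V] = ((1.6)·(1.6) + (0.6)·(0.6) + (2.6)·(2.6) + (-2.4)·(-2.4) + (-2.4)·(-2.4)) / 4 = 21.2/4 = 5.3
  S = [[8.3, -2.55],
 [-2.55, 5.3]].

Step 3 — invert S. det(S) = 8.3·5.3 - (-2.55)² = 37.4875.
  S^{-1} = (1/det) · [[d, -b], [-b, a]] = [[0.1414, 0.068],
 [0.068, 0.2214]].

Step 4 — quadratic form (x̄ - mu_0)^T · S^{-1} · (x̄ - mu_0):
  S^{-1} · (x̄ - mu_0) = (0.4575, 0.8616),
  (x̄ - mu_0)^T · [...] = (1.6)·(0.4575) + (3.4)·(0.8616) = 3.6615.

Step 5 — scale by n: T² = 5 · 3.6615 = 18.3074.

T² ≈ 18.3074


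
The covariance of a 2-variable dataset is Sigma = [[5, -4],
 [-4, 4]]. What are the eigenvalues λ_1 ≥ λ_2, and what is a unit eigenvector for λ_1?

Step 1 — characteristic polynomial of 2×2 Sigma:
  det(Sigma - λI) = λ² - trace · λ + det = 0.
  trace = 5 + 4 = 9, det = 5·4 - (-4)² = 4.
Step 2 — discriminant:
  Δ = trace² - 4·det = 81 - 16 = 65.
Step 3 — eigenvalues:
  λ = (trace ± √Δ)/2 = (9 ± 8.0623)/2,
  λ_1 = 8.5311,  λ_2 = 0.4689.

Step 4 — unit eigenvector for λ_1: solve (Sigma - λ_1 I)v = 0. First row:
  (5 - 8.5311)·v_x + (-4)·v_y = 0, i.e. (-3.5311)·v_x + (-4)·v_y = 0,
  so v ∝ (b, λ_1 - a) = (-4, 3.5311); multiply by -1 so the first entry is positive: u = (4, -3.5311).
  ||u|| = √((4)² + (-3.5311)²) = √(28.4689) ≈ 5.3356,
  v_1 = u/||u|| ≈ (0.7497, -0.6618) (||v_1|| = 1).

λ_1 = 8.5311,  λ_2 = 0.4689;  v_1 ≈ (0.7497, -0.6618)


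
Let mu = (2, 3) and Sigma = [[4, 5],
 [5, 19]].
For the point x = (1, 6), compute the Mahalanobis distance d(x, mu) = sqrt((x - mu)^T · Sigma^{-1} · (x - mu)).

Step 1 — centre the observation: (x - mu) = (-1, 3).

Step 2 — invert Sigma. det(Sigma) = 4·19 - (5)² = 51.
  Sigma^{-1} = (1/det) · [[d, -b], [-b, a]] = [[0.3725, -0.098],
 [-0.098, 0.0784]].

Step 3 — form the quadratic (x - mu)^T · Sigma^{-1} · (x - mu):
  Sigma^{-1} · (x - mu) = (-0.6667, 0.3333).
  (x - mu)^T · [Sigma^{-1} · (x - mu)] = (-1)·(-0.6667) + (3)·(0.3333) = 1.6667.

Step 4 — take square root: d = √(1.6667) ≈ 1.291.

d(x, mu) = √(1.6667) ≈ 1.291


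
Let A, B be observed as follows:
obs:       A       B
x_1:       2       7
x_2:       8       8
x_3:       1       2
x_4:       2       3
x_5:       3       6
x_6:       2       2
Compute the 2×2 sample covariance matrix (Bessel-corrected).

Step 1 — column means:
  mean(A) = (2 + 8 + 1 + 2 + 3 + 2) / 6 = 18/6 = 3
  mean(B) = (7 + 8 + 2 + 3 + 6 + 2) / 6 = 28/6 = 4.6667

Step 2 — sample covariance S[i,j] = (1/(n-1)) · Σ_k (x_{k,i} - mean_i) · (x_{k,j} - mean_j), with n-1 = 5.
  S[A,A] = ((-1)·(-1) + (5)·(5) + (-2)·(-2) + (-1)·(-1) + (0)·(0) + (-1)·(-1)) / 5 = 32/5 = 6.4
  S[A,B] = ((-1)·(2.3333) + (5)·(3.3333) + (-2)·(-2.6667) + (-1)·(-1.6667) + (0)·(1.3333) + (-1)·(-2.6667)) / 5 = 24/5 = 4.8
  S[B,B] = ((2.3333)·(2.3333) + (3.3333)·(3.3333) + (-2.6667)·(-2.6667) + (-1.6667)·(-1.6667) + (1.3333)·(1.3333) + (-2.6667)·(-2.6667)) / 5 = 35.3333/5 = 7.0667

S is symmetric (S[j,i] = S[i,j]). Assembling:

S = [[6.4, 4.8],
 [4.8, 7.0667]]


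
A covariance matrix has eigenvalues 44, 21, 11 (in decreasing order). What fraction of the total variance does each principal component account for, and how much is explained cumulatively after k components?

Step 1 — total variance = trace(Sigma) = Σ λ_i = 44 + 21 + 11 = 76.

Step 2 — fraction explained by component i = λ_i / Σ λ:
  PC1: 44/76 = 0.5789
  PC2: 21/76 = 0.2763
  PC3: 11/76 = 0.1447

Step 3 — cumulative fraction after k components = (λ_1 + ... + λ_k) / Σ λ:
  k = 1: 44/76 = 0.5789
  k = 2: (44 + 21)/76 = 65/76 = 0.8553
  k = 3: (44 + 21 + 11)/76 = 76/76 = 1

Summary (fraction, with percent):

explained: PC1 0.5789 (57.89%), PC2 0.2763 (27.63%), PC3 0.1447 (14.47%);  cumulative: 0.5789, 0.8553, 1


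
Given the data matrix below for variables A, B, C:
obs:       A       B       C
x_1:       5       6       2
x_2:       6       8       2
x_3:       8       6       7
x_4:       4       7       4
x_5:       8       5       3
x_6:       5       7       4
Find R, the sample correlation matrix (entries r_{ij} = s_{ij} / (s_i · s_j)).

Step 1 — column means:
  mean(A) = (5 + 6 + 8 + 4 + 8 + 5) / 6 = 36/6 = 6
  mean(B) = (6 + 8 + 6 + 7 + 5 + 7) / 6 = 39/6 = 6.5
  mean(C) = (2 + 2 + 7 + 4 + 3 + 4) / 6 = 22/6 = 3.6667

Step 2 — sample variances and covariances s[i,j] = (1/(n-1)) · Σ_k (x_{k,i} - mean_i) · (x_{k,j} - mean_j), with n-1 = 5:
  s[A,A] = ((-1)·(-1) + (0)·(0) + (2)·(2) + (-2)·(-2) + (2)·(2) + (-1)·(-1)) / 5 = 14/5 = 2.8
  s[A,B] = ((-1)·(-0.5) + (0)·(1.5) + (2)·(-0.5) + (-2)·(0.5) + (2)·(-1.5) + (-1)·(0.5)) / 5 = -5/5 = -1
  s[A,C] = ((-1)·(-1.6667) + (0)·(-1.6667) + (2)·(3.3333) + (-2)·(0.3333) + (2)·(-0.6667) + (-1)·(0.3333)) / 5 = 6/5 = 1.2
  s[B,B] = ((-0.5)·(-0.5) + (1.5)·(1.5) + (-0.5)·(-0.5) + (0.5)·(0.5) + (-1.5)·(-1.5) + (0.5)·(0.5)) / 5 = 5.5/5 = 1.1
  s[B,C] = ((-0.5)·(-1.6667) + (1.5)·(-1.6667) + (-0.5)·(3.3333) + (0.5)·(0.3333) + (-1.5)·(-0.6667) + (0.5)·(0.3333)) / 5 = -2/5 = -0.4
  s[C,C] = ((-1.6667)·(-1.6667) + (-1.6667)·(-1.6667) + (3.3333)·(3.3333) + (0.3333)·(0.3333) + (-0.6667)·(-0.6667) + (0.3333)·(0.3333)) / 5 = 17.3333/5 = 3.4667
  Sample standard deviations s_i = √(s[i,i]):
  s(A) = √(2.8) = 1.6733
  s(B) = √(1.1) = 1.0488
  s(C) = √(3.4667) = 1.8619

Step 3 — r_{ij} = s_{ij} / (s_i · s_j):
  r[A,A] = 1 (diagonal).
  r[A,B] = -1 / (1.6733 · 1.0488) = -1 / 1.755 = -0.5698
  r[A,C] = 1.2 / (1.6733 · 1.8619) = 1.2 / 3.1156 = 0.3852
  r[B,B] = 1 (diagonal).
  r[B,C] = -0.4 / (1.0488 · 1.8619) = -0.4 / 1.9528 = -0.2048
  r[C,C] = 1 (diagonal).

R is symmetric with unit diagonal. Assembling:

R = [[1, -0.5698, 0.3852],
 [-0.5698, 1, -0.2048],
 [0.3852, -0.2048, 1]]


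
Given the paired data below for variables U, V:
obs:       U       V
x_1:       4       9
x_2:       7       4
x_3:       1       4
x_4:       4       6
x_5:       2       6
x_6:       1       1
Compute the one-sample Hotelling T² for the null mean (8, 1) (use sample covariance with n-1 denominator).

Step 1 — sample mean vector:
  mean(U) = (4 + 7 + 1 + 4 + 2 + 1) / 6 = 19/6 = 3.1667
  mean(V) = (9 + 4 + 4 + 6 + 6 + 1) / 6 = 30/6 = 5
  x̄ = (3.1667, 5),  deviation x̄ - mu_0 = (3.1667, 5) - (8, 1) = (-4.8333, 4).

Step 2 — sample covariance matrix, S[i,j] = (1/(n-1)) · Σ_k (x_{k,i} - mean_i) · (x_{k,j} - mean_j), divisor n-1 = 5:
  S[U,U] = ((0.8333)·(0.8333) + (3.8333)·(3.8333) + (-2.1667)·(-2.1667) + (0.8333)·(0.8333) + (-1.1667)·(-1.1667) + (-2.1667)·(-2.1667)) / 5 = 26.8333/5 = 5.3667
  S[U,V] = ((0.8333)·(4) + (3.8333)·(-1) + (-2.1667)·(-1) + (0.8333)·(1) + (-1.1667)·(1) + (-2.1667)·(-4)) / 5 = 10/5 = 2
  S[V,V] = ((4)·(4) + (-1)·(-1) + (-1)·(-1) + (1)·(1) + (1)·(1) + (-4)·(-4)) / 5 = 36/5 = 7.2
  S = [[5.3667, 2],
 [2, 7.2]].

Step 3 — invert S. det(S) = 5.3667·7.2 - (2)² = 34.64.
  S^{-1} = (1/det) · [[d, -b], [-b, a]] = [[0.2079, -0.0577],
 [-0.0577, 0.1549]].

Step 4 — quadratic form (x̄ - mu_0)^T · S^{-1} · (x̄ - mu_0):
  S^{-1} · (x̄ - mu_0) = (-1.2356, 0.8988),
  (x̄ - mu_0)^T · [...] = (-4.8333)·(-1.2356) + (4)·(0.8988) = 9.567.

Step 5 — scale by n: T² = 6 · 9.567 = 57.4018.

T² ≈ 57.4018
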